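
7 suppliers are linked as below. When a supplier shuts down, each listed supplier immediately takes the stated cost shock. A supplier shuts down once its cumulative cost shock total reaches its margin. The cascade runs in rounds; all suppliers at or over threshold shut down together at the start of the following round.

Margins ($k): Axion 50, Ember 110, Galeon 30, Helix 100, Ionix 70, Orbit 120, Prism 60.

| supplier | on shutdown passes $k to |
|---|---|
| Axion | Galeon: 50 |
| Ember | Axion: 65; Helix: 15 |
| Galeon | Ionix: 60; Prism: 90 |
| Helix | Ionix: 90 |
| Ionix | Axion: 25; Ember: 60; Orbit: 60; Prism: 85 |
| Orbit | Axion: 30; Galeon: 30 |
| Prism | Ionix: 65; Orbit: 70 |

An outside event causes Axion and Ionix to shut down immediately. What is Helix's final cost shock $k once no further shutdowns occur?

0

Round 1 — Axion, Ionix shut down (initial).
  Ember: +60 → 60 < 110
  Galeon: +50 → 50 ≥ 30
  Orbit: +60 → 60 < 120
  Prism: +85 → 85 ≥ 60
Round 2 — Galeon, Prism shut down.
  Orbit: +70 → 130 ≥ 120
Round 3 — Orbit shuts down.
No further shutdowns.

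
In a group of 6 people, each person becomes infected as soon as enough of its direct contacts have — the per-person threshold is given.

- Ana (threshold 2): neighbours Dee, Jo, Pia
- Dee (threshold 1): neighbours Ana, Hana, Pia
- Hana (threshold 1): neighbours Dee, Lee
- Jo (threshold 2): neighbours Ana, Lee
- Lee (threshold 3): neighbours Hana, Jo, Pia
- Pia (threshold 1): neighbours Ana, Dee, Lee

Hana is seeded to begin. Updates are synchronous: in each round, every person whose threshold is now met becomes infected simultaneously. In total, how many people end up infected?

4

Round 1 — Hana becomes infected (initial).
Round 2 — checking thresholds:
  Dee: 1 of 3 neighbours ≥ 1, becomes infected.
  Lee: 1 of 3 neighbours < 3, not yet.
Round 3 — checking thresholds:
  Ana: 1 of 3 neighbours < 2, not yet.
  Lee: 1 of 3 neighbours < 3, not yet.
  Pia: 1 of 3 neighbours ≥ 1, becomes infected.
Round 4 — checking thresholds:
  Ana: 2 of 3 neighbours ≥ 2, becomes infected.
  Lee: 2 of 3 neighbours < 3, not yet.
Round 5 — no new infections; cascade stops.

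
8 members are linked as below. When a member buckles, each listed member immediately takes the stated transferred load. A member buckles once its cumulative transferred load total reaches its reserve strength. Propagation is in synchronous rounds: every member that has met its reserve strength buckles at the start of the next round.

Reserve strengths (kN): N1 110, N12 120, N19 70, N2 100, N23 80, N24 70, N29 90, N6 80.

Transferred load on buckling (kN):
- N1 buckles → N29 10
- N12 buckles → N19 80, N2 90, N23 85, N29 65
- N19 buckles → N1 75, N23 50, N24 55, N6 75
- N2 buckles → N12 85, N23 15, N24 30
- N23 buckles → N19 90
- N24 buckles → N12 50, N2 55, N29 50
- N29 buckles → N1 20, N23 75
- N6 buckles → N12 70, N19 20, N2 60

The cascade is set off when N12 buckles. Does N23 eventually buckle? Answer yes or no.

yes

Round 1 — N12 buckles (initial).
  N19: +80 → 80 ≥ 70
  N2: +90 → 90 < 100
  N23: +85 → 85 ≥ 80
  N29: +65 → 65 < 90
Round 2 — N19, N23 buckle.
  N1: +75 → 75 < 110
  N24: +55 → 55 < 70
  N6: +75 → 75 < 80
No further bucklings.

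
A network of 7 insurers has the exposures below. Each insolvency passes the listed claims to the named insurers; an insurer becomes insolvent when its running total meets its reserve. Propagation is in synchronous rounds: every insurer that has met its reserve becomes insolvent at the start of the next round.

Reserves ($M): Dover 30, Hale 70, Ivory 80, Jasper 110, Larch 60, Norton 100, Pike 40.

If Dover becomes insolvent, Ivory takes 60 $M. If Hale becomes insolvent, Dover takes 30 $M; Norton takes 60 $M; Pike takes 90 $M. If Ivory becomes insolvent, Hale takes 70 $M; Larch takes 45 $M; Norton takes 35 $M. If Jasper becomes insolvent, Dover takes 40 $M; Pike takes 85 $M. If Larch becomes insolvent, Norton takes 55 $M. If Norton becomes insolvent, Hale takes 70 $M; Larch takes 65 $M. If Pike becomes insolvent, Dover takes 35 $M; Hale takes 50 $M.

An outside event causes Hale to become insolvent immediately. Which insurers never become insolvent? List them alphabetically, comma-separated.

Ivory, Jasper, Larch, Norton

Round 1 — Hale becomes insolvent (initial).
  Dover: +30 → 30 ≥ 30
  Norton: +60 → 60 < 100
  Pike: +90 → 90 ≥ 40
Round 2 — Dover, Pike become insolvent.
  Ivory: +60 → 60 < 80
No further insolvencies.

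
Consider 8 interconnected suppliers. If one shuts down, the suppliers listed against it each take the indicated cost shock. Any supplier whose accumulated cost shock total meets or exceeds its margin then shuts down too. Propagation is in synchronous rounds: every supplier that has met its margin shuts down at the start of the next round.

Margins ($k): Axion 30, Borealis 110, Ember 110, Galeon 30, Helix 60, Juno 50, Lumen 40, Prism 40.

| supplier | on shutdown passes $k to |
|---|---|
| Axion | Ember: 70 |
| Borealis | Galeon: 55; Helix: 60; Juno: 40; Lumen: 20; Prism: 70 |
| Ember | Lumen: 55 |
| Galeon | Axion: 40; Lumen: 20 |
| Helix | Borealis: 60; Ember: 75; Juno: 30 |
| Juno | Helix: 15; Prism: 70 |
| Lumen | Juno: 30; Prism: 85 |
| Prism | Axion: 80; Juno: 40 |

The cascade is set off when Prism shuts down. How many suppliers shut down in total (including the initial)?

2

Round 1 — Prism shuts down (initial).
  Axion: +80 → 80 ≥ 30
  Juno: +40 → 40 < 50
Round 2 — Axion shuts down.
  Ember: +70 → 70 < 110
No further shutdowns.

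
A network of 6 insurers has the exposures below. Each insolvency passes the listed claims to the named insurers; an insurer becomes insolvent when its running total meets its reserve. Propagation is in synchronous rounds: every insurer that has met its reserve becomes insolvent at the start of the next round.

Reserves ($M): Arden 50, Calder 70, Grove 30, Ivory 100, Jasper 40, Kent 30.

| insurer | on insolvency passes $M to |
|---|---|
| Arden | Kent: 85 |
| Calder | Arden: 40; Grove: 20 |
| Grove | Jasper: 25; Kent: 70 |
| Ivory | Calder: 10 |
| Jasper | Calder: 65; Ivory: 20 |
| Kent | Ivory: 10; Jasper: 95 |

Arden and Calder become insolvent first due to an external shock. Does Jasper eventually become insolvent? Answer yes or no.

Round 1 — Arden, Calder become insolvent (initial).
  Grove: +20 → 20 < 30
  Kent: +85 → 85 ≥ 30
Round 2 — Kent becomes insolvent.
  Ivory: +10 → 10 < 100
  Jasper: +95 → 95 ≥ 40
Round 3 — Jasper becomes insolvent.
  Ivory: +20 → 30 < 100
No further insolvencies.

yes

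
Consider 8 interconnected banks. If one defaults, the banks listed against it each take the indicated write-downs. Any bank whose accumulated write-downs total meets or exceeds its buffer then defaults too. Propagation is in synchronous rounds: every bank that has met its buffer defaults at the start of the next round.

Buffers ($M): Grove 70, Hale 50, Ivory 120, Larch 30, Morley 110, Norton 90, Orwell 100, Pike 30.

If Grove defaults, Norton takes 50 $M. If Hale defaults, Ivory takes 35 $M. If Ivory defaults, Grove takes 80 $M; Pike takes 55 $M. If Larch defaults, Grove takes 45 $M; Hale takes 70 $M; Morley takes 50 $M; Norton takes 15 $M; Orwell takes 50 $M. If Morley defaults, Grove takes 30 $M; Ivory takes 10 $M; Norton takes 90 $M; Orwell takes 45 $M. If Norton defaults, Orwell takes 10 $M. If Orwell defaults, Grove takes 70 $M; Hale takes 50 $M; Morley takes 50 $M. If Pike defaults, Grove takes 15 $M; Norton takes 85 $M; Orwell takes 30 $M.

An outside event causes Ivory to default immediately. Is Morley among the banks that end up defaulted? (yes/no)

no

Round 1 — Ivory defaults (initial).
  Grove: +80 → 80 ≥ 70
  Pike: +55 → 55 ≥ 30
Round 2 — Grove, Pike default.
  Norton: +50+85 → 135 ≥ 90
  Orwell: +30 → 30 < 100
Round 3 — Norton defaults.
  Orwell: +10 → 40 < 100
No further defaults.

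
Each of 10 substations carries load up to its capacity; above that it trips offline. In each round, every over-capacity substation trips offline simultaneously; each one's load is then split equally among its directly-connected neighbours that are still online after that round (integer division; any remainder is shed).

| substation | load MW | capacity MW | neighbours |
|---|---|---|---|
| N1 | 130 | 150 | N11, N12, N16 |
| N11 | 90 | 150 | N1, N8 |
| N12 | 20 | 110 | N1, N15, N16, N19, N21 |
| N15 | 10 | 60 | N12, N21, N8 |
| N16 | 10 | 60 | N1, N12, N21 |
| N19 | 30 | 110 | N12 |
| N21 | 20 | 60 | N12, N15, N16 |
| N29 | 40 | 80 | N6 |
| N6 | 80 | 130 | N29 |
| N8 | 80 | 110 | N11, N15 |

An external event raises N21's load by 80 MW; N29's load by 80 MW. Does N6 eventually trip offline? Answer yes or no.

yes

Round 1 — N21 at 100 > 60; N29 at 120 > 80. N21, N29 trip offline.
  N21 sheds 100 MW to N12, N15, N16: 33 each (1 lost).
    N12: 20+33 = 53 ≤ 110
    N15: 10+33 = 43 ≤ 60
    N16: 10+33 = 43 ≤ 60
  N29 sheds 120 MW to N6: 120 each.
    N6: 80+120 = 200 > 130
Round 2 — N6 trips offline.
  N6 sheds 200 MW: no online neighbours, lost.
No further trips.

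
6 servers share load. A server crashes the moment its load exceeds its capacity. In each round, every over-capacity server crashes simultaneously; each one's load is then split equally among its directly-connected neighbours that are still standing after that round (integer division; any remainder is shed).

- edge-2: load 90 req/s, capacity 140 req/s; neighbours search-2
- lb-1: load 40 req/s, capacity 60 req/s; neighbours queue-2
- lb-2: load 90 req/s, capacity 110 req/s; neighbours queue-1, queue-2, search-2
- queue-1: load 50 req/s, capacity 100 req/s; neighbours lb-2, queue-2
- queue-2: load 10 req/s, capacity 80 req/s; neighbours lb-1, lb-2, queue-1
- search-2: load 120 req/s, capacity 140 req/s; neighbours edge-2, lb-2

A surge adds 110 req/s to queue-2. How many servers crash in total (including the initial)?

6

Round 1 — queue-2 at 120 > 80. queue-2 crashes.
  queue-2 sheds 120 req/s to lb-1, lb-2, queue-1: 40 each.
    lb-1: 40+40 = 80 > 60
    lb-2: 90+40 = 130 > 110
    queue-1: 50+40 = 90 ≤ 100
Round 2 — lb-1, lb-2 crash.
  lb-1 sheds 80 req/s: no online neighbours, lost.
  lb-2 sheds 130 req/s to queue-1, search-2: 65 each.
    queue-1: 90+65 = 155 > 100
    search-2: 120+65 = 185 > 140
Round 3 — queue-1, search-2 crash.
  queue-1 sheds 155 req/s: no online neighbours, lost.
  search-2 sheds 185 req/s to edge-2: 185 each.
    edge-2: 90+185 = 275 > 140
Round 4 — edge-2 crashes.
  edge-2 sheds 275 req/s: no online neighbours, lost.
No further crashes.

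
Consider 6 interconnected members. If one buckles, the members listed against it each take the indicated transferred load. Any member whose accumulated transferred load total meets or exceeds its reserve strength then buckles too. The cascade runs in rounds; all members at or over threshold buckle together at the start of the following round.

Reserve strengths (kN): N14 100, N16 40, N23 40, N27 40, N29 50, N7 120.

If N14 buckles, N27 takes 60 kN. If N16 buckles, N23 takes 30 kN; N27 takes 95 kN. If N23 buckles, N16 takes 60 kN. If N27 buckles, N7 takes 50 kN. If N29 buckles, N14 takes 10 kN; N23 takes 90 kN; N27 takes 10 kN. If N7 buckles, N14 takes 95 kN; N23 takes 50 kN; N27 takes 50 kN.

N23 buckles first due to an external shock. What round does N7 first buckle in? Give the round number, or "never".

Round 1 — N23 buckles (initial).
  N16: +60 → 60 ≥ 40
Round 2 — N16 buckles.
  N27: +95 → 95 ≥ 40
Round 3 — N27 buckles.
  N7: +50 → 50 < 120
No further bucklings.

never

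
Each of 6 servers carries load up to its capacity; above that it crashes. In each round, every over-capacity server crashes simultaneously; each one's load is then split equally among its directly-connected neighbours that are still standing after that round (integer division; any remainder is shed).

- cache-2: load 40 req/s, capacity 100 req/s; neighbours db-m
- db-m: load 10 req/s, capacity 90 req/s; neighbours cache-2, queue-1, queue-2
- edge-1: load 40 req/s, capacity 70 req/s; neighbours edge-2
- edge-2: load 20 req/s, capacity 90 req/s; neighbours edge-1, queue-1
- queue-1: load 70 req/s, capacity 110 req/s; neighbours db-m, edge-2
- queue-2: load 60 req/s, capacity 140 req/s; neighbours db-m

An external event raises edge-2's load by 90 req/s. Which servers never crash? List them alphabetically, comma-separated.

Round 1 — edge-2 at 110 > 90. edge-2 crashes.
  edge-2 sheds 110 req/s to edge-1, queue-1: 55 each.
    edge-1: 40+55 = 95 > 70
    queue-1: 70+55 = 125 > 110
Round 2 — edge-1, queue-1 crash.
  edge-1 sheds 95 req/s: no online neighbours, lost.
  queue-1 sheds 125 req/s to db-m: 125 each.
    db-m: 10+125 = 135 > 90
Round 3 — db-m crashes.
  db-m sheds 135 req/s to cache-2, queue-2: 67 each (1 lost).
    cache-2: 40+67 = 107 > 100
    queue-2: 60+67 = 127 ≤ 140
Round 4 — cache-2 crashes.
  cache-2 sheds 107 req/s: no online neighbours, lost.
No further crashes.

queue-2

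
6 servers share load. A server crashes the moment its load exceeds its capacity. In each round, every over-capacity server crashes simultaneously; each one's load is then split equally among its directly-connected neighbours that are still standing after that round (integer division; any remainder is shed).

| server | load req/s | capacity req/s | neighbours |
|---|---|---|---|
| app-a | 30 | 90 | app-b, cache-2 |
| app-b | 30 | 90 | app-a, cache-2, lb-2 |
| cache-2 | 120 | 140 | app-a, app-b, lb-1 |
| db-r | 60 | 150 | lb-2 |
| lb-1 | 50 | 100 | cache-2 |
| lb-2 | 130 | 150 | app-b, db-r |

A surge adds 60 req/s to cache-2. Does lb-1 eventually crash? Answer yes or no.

yes

Round 1 — cache-2 at 180 > 140. cache-2 crashes.
  cache-2 sheds 180 req/s to app-a, app-b, lb-1: 60 each.
    app-a: 30+60 = 90 ≤ 90
    app-b: 30+60 = 90 ≤ 90
    lb-1: 50+60 = 110 > 100
Round 2 — lb-1 crashes.
  lb-1 sheds 110 req/s: no online neighbours, lost.
No further crashes.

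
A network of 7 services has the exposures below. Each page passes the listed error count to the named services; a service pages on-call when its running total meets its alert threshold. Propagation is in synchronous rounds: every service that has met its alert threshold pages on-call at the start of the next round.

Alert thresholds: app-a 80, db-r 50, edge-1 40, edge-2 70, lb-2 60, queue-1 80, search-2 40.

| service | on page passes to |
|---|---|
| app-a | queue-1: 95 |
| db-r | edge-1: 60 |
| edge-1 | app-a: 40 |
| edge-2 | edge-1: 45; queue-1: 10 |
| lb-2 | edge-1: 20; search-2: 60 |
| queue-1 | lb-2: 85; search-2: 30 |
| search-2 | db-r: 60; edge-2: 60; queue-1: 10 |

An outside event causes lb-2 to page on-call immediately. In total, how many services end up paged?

Round 1 — lb-2 pages on-call (initial).
  edge-1: +20 → 20 < 40
  search-2: +60 → 60 ≥ 40
Round 2 — search-2 pages on-call.
  db-r: +60 → 60 ≥ 50
  edge-2: +60 → 60 < 70
  queue-1: +10 → 10 < 80
Round 3 — db-r pages on-call.
  edge-1: +60 → 80 ≥ 40
Round 4 — edge-1 pages on-call.
  app-a: +40 → 40 < 80
No further pages.

4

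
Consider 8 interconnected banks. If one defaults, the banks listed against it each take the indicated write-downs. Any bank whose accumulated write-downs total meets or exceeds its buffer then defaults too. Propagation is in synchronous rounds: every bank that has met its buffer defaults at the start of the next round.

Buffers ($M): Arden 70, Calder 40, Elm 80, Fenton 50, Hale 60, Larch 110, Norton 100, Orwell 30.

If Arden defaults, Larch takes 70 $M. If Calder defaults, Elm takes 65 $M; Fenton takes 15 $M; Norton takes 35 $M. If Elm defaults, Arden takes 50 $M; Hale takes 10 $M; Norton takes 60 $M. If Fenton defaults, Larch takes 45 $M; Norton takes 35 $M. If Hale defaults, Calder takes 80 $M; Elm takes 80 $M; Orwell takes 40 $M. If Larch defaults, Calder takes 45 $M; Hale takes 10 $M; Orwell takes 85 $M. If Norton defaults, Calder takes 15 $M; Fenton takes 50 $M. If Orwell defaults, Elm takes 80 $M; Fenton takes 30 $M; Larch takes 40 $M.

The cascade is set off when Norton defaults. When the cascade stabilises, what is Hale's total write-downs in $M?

Round 1 — Norton defaults (initial).
  Calder: +15 → 15 < 40
  Fenton: +50 → 50 ≥ 50
Round 2 — Fenton defaults.
  Larch: +45 → 45 < 110
No further defaults.

0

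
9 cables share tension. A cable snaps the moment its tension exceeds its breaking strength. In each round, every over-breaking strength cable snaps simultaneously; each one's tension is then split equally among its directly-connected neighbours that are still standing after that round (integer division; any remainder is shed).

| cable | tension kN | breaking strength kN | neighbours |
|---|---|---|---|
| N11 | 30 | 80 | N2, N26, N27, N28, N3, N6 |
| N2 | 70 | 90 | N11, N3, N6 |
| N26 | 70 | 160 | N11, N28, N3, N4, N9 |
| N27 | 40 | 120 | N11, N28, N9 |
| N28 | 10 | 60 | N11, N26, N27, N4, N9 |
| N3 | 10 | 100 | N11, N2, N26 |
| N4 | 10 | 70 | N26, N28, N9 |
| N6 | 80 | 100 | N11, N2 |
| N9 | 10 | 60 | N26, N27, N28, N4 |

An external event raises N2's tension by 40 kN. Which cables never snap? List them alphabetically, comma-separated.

N26, N27, N28, N3, N4, N9

Round 1 — N2 at 110 > 90. N2 snaps.
  N2 sheds 110 kN to N11, N3, N6: 36 each (2 lost).
    N11: 30+36 = 66 ≤ 80
    N3: 10+36 = 46 ≤ 100
    N6: 80+36 = 116 > 100
Round 2 — N6 snaps.
  N6 sheds 116 kN to N11: 116 each.
    N11: 66+116 = 182 > 80
Round 3 — N11 snaps.
  N11 sheds 182 kN to N26, N27, N28, N3: 45 each (2 lost).
    N26: 70+45 = 115 ≤ 160
    N27: 40+45 = 85 ≤ 120
    N28: 10+45 = 55 ≤ 60
    N3: 46+45 = 91 ≤ 100
No further breaks.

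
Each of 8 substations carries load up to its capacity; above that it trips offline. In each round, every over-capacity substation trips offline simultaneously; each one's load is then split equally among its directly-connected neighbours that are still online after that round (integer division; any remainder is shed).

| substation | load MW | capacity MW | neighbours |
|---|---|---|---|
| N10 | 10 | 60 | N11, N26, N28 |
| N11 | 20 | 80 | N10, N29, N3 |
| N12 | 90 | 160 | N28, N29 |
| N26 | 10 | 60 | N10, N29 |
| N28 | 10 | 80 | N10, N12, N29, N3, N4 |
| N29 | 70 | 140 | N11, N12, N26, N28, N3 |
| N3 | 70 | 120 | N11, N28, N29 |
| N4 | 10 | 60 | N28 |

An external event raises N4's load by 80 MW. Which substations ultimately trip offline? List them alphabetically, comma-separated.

Round 1 — N4 at 90 > 60. N4 trips offline.
  N4 sheds 90 MW to N28: 90 each.
    N28: 10+90 = 100 > 80
Round 2 — N28 trips offline.
  N28 sheds 100 MW to N10, N12, N29, N3: 25 each.
    N10: 10+25 = 35 ≤ 60
    N12: 90+25 = 115 ≤ 160
    N29: 70+25 = 95 ≤ 140
    N3: 70+25 = 95 ≤ 120
No further trips.

N28, N4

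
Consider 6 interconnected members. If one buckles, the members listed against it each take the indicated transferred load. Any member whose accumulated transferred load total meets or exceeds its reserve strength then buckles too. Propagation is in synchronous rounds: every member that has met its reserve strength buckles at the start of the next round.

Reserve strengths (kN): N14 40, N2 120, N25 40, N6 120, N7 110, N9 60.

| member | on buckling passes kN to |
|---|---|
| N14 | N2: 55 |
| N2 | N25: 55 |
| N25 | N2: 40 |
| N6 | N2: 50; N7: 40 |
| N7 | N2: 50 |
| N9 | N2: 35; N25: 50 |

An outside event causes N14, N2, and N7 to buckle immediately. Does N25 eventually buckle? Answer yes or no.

yes

Round 1 — N14, N2, N7 buckle (initial).
  N25: +55 → 55 ≥ 40
Round 2 — N25 buckles.
No further bucklings.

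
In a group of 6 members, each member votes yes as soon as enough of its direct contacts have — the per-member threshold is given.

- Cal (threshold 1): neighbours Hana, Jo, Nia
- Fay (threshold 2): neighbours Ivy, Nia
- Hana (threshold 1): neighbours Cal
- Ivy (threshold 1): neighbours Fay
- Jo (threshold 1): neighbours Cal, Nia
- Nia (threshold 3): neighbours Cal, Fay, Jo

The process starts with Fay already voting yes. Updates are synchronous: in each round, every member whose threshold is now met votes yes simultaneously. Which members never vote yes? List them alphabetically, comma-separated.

Round 1 — Fay votes yes (initial).
Round 2 — checking thresholds:
  Ivy: 1 of 1 neighbours ≥ 1, votes yes.
  Nia: 1 of 3 neighbours < 3, holds.
Round 3 — no new yes votes; cascade stops.

Cal, Hana, Jo, Nia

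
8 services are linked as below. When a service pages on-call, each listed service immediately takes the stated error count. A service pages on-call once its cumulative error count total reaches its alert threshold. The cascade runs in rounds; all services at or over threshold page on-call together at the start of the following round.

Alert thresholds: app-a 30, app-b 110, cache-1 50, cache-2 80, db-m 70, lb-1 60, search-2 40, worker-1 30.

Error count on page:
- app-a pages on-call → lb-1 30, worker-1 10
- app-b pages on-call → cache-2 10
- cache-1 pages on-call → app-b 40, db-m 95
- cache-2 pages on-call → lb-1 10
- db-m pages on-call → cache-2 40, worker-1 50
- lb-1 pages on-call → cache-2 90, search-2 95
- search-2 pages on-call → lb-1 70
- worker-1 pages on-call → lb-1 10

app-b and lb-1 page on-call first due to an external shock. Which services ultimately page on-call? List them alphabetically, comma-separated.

Round 1 — app-b, lb-1 page on-call (initial).
  cache-2: +10+90 → 100 ≥ 80
  search-2: +95 → 95 ≥ 40
Round 2 — cache-2, search-2 page on-call.
No further pages.

app-b, cache-2, lb-1, search-2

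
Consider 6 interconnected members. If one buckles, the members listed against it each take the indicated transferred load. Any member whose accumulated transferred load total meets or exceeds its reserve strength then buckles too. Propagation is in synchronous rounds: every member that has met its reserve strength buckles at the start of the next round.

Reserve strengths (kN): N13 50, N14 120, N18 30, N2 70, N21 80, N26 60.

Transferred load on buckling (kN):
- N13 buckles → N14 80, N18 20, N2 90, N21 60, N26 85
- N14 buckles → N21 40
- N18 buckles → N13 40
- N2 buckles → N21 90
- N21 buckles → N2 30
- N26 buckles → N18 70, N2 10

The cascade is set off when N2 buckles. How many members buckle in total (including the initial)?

Round 1 — N2 buckles (initial).
  N21: +90 → 90 ≥ 80
Round 2 — N21 buckles.
No further bucklings.

2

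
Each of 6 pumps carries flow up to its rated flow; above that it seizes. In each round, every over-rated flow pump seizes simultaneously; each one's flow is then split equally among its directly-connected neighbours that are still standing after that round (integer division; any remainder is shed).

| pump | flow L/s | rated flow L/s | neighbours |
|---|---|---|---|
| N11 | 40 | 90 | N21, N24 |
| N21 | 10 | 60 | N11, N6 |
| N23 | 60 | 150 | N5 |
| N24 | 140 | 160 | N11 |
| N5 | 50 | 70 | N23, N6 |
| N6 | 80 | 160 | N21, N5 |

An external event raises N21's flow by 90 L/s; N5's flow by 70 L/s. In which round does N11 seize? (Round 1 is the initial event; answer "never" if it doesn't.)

never

Round 1 — N21 at 100 > 60; N5 at 120 > 70. N21, N5 seize.
  N21 sheds 100 L/s to N11, N6: 50 each.
    N11: 40+50 = 90 ≤ 90
    N6: 80+50 = 130 ≤ 160
  N5 sheds 120 L/s to N23, N6: 60 each.
    N23: 60+60 = 120 ≤ 150
    N6: 130+60 = 190 > 160
Round 2 — N6 seizes.
  N6 sheds 190 L/s: no online neighbours, lost.
No further seizures.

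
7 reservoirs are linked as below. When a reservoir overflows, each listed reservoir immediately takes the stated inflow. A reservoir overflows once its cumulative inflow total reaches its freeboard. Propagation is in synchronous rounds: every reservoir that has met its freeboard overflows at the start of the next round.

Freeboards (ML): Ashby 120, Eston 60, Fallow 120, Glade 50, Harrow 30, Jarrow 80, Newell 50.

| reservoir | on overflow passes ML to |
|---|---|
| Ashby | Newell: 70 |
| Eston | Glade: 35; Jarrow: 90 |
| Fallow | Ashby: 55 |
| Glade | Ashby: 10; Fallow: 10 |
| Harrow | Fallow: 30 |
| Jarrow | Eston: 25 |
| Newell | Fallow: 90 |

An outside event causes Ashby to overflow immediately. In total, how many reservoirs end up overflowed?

2

Round 1 — Ashby overflows (initial).
  Newell: +70 → 70 ≥ 50
Round 2 — Newell overflows.
  Fallow: +90 → 90 < 120
No further overflows.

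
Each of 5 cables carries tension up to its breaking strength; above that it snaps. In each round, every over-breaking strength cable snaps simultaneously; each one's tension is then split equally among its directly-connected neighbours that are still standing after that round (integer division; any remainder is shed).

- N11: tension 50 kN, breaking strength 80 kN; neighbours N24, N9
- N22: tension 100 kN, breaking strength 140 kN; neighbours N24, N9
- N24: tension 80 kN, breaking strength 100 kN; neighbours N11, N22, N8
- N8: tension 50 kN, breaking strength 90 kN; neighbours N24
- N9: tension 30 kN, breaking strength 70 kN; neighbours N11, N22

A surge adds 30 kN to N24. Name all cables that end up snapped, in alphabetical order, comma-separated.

N11, N22, N24, N9

Round 1 — N24 at 110 > 100. N24 snaps.
  N24 sheds 110 kN to N11, N22, N8: 36 each (2 lost).
    N11: 50+36 = 86 > 80
    N22: 100+36 = 136 ≤ 140
    N8: 50+36 = 86 ≤ 90
Round 2 — N11 snaps.
  N11 sheds 86 kN to N9: 86 each.
    N9: 30+86 = 116 > 70
Round 3 — N9 snaps.
  N9 sheds 116 kN to N22: 116 each.
    N22: 136+116 = 252 > 140
Round 4 — N22 snaps.
  N22 sheds 252 kN: no online neighbours, lost.
No further breaks.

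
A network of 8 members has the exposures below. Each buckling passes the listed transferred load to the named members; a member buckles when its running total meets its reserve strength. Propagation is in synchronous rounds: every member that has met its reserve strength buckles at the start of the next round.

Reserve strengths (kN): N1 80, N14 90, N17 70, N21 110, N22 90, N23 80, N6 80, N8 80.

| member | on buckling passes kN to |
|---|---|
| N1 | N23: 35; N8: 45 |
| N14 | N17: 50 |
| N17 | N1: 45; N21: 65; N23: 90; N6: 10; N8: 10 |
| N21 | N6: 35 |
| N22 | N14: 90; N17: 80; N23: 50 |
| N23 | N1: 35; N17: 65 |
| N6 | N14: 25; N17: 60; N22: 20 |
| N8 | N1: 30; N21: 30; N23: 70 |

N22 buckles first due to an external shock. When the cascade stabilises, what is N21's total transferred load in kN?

65

Round 1 — N22 buckles (initial).
  N14: +90 → 90 ≥ 90
  N17: +80 → 80 ≥ 70
  N23: +50 → 50 < 80
Round 2 — N14, N17 buckle.
  N1: +45 → 45 < 80
  N21: +65 → 65 < 110
  N23: +90 → 140 ≥ 80
  N6: +10 → 10 < 80
  N8: +10 → 10 < 80
Round 3 — N23 buckles.
  N1: +35 → 80 ≥ 80
Round 4 — N1 buckles.
  N8: +45 → 55 < 80
No further bucklings.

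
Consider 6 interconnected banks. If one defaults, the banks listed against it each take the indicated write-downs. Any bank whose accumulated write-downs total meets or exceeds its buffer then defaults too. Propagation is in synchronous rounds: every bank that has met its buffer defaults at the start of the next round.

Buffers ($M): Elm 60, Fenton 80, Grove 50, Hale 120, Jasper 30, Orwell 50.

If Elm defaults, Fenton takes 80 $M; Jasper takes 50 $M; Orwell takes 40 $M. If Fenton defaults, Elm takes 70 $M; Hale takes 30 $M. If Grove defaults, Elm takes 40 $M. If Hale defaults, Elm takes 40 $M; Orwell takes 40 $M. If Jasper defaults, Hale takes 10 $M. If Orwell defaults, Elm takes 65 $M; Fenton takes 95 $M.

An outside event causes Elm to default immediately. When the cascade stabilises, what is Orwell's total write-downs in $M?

40

Round 1 — Elm defaults (initial).
  Fenton: +80 → 80 ≥ 80
  Jasper: +50 → 50 ≥ 30
  Orwell: +40 → 40 < 50
Round 2 — Fenton, Jasper default.
  Hale: +30+10 → 40 < 120
No further defaults.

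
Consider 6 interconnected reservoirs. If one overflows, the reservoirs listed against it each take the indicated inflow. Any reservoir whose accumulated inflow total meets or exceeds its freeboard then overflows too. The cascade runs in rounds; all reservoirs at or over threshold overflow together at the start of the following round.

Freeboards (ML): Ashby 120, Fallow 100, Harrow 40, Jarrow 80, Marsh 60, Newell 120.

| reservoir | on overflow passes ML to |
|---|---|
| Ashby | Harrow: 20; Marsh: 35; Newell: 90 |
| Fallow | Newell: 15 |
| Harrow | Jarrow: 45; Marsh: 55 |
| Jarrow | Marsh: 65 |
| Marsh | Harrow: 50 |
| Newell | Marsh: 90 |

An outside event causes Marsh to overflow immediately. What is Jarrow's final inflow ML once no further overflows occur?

Round 1 — Marsh overflows (initial).
  Harrow: +50 → 50 ≥ 40
Round 2 — Harrow overflows.
  Jarrow: +45 → 45 < 80
No further overflows.

45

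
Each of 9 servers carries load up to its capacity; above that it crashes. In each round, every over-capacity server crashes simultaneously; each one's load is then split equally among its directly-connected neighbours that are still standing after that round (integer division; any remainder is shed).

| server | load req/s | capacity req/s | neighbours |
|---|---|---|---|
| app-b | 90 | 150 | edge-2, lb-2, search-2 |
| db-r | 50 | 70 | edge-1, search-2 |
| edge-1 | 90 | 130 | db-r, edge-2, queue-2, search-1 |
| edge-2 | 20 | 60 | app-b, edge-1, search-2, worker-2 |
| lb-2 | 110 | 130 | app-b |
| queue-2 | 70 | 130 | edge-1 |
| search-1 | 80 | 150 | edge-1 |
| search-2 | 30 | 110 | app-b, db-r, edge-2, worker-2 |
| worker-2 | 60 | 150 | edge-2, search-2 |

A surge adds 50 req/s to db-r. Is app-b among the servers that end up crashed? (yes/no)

no

Round 1 — db-r at 100 > 70. db-r crashes.
  db-r sheds 100 req/s to edge-1, search-2: 50 each.
    edge-1: 90+50 = 140 > 130
    search-2: 30+50 = 80 ≤ 110
Round 2 — edge-1 crashes.
  edge-1 sheds 140 req/s to edge-2, queue-2, search-1: 46 each (2 lost).
    edge-2: 20+46 = 66 > 60
    queue-2: 70+46 = 116 ≤ 130
    search-1: 80+46 = 126 ≤ 150
Round 3 — edge-2 crashes.
  edge-2 sheds 66 req/s to app-b, search-2, worker-2: 22 each.
    app-b: 90+22 = 112 ≤ 150
    search-2: 80+22 = 102 ≤ 110
    worker-2: 60+22 = 82 ≤ 150
No further crashes.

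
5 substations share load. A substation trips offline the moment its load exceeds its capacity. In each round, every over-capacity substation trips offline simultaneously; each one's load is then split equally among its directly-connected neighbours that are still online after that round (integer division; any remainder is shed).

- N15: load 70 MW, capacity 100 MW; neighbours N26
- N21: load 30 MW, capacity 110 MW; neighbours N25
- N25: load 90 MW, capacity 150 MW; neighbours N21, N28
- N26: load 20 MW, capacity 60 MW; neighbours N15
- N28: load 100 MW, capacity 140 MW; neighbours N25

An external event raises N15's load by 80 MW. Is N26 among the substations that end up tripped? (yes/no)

Round 1 — N15 at 150 > 100. N15 trips offline.
  N15 sheds 150 MW to N26: 150 each.
    N26: 20+150 = 170 > 60
Round 2 — N26 trips offline.
  N26 sheds 170 MW: no online neighbours, lost.
No further trips.

yes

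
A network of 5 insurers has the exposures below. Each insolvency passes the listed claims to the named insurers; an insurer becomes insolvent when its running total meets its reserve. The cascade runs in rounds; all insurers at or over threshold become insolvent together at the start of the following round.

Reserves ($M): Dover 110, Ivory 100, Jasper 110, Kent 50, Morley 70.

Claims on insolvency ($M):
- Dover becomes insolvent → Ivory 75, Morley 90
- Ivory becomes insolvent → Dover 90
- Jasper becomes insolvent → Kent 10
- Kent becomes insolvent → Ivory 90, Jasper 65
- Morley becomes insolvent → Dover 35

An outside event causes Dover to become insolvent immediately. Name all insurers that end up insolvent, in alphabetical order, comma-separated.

Dover, Morley

Round 1 — Dover becomes insolvent (initial).
  Ivory: +75 → 75 < 100
  Morley: +90 → 90 ≥ 70
Round 2 — Morley becomes insolvent.
No further insolvencies.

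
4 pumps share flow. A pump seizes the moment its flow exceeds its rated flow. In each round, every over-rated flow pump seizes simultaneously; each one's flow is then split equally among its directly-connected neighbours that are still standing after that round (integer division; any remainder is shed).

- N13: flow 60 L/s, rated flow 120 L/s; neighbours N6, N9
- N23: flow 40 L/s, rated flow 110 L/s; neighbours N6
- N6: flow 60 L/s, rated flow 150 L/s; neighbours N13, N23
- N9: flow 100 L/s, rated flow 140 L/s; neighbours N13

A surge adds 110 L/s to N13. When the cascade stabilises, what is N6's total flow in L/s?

Round 1 — N13 at 170 > 120. N13 seizes.
  N13 sheds 170 L/s to N6, N9: 85 each.
    N6: 60+85 = 145 ≤ 150
    N9: 100+85 = 185 > 140
Round 2 — N9 seizes.
  N9 sheds 185 L/s: no online neighbours, lost.
No further seizures.

145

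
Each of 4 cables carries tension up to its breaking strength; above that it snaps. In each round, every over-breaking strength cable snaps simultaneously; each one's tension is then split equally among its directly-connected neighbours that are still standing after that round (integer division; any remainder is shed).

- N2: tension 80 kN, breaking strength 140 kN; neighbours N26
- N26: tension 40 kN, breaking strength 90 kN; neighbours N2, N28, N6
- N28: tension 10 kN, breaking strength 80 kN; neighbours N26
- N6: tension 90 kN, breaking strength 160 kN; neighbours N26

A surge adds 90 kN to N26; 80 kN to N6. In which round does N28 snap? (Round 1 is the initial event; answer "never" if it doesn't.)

never

Round 1 — N26 at 130 > 90; N6 at 170 > 160. N26, N6 snap.
  N26 sheds 130 kN to N2, N28: 65 each.
    N2: 80+65 = 145 > 140
    N28: 10+65 = 75 ≤ 80
  N6 sheds 170 kN: no online neighbours, lost.
Round 2 — N2 snaps.
  N2 sheds 145 kN: no online neighbours, lost.
No further breaks.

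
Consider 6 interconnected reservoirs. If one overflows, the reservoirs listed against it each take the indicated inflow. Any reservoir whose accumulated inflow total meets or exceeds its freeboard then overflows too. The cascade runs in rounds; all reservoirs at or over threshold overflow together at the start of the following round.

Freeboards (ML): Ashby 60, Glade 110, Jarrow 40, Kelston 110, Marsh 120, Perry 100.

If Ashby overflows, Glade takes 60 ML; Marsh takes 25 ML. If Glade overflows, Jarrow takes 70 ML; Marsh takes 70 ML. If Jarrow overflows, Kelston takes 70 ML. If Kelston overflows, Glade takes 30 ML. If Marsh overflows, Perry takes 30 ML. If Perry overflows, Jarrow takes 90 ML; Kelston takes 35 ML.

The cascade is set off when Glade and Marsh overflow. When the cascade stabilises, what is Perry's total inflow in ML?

Round 1 — Glade, Marsh overflow (initial).
  Jarrow: +70 → 70 ≥ 40
  Perry: +30 → 30 < 100
Round 2 — Jarrow overflows.
  Kelston: +70 → 70 < 110
No further overflows.

30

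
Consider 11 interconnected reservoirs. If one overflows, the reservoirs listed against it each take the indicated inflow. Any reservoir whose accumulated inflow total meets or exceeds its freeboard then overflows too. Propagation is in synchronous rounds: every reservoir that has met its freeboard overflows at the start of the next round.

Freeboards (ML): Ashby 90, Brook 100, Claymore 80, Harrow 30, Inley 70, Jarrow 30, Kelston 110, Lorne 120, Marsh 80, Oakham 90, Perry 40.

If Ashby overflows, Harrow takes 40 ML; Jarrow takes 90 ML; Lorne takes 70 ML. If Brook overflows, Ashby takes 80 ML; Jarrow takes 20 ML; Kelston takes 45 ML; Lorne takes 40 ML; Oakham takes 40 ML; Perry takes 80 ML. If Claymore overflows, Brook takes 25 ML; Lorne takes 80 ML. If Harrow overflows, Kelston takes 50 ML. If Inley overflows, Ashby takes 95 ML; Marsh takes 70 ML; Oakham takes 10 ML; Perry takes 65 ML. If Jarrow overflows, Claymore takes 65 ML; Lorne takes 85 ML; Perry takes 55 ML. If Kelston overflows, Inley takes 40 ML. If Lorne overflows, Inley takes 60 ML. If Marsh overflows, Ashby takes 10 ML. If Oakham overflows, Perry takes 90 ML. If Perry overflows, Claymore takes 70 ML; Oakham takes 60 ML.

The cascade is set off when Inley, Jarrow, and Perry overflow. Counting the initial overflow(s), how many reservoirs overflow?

7

Round 1 — Inley, Jarrow, Perry overflow (initial).
  Ashby: +95 → 95 ≥ 90
  Claymore: +65+70 → 135 ≥ 80
  Lorne: +85 → 85 < 120
  Marsh: +70 → 70 < 80
  Oakham: +10+60 → 70 < 90
Round 2 — Ashby, Claymore overflow.
  Brook: +25 → 25 < 100
  Harrow: +40 → 40 ≥ 30
  Lorne: +70+80 → 235 ≥ 120
Round 3 — Harrow, Lorne overflow.
  Kelston: +50 → 50 < 110
No further overflows.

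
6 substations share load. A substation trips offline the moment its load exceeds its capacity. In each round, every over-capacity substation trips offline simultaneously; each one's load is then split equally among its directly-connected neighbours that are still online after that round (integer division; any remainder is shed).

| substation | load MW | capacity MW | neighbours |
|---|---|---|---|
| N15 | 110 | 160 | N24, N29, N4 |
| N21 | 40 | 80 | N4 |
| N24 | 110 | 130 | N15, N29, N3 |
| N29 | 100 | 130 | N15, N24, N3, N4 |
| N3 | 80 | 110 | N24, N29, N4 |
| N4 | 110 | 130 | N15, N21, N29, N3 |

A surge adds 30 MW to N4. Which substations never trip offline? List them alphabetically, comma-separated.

Round 1 — N4 at 140 > 130. N4 trips offline.
  N4 sheds 140 MW to N15, N21, N29, N3: 35 each.
    N15: 110+35 = 145 ≤ 160
    N21: 40+35 = 75 ≤ 80
    N29: 100+35 = 135 > 130
    N3: 80+35 = 115 > 110
Round 2 — N29, N3 trip offline.
  N29 sheds 135 MW to N15, N24: 67 each (1 lost).
    N15: 145+67 = 212 > 160
    N24: 110+67 = 177 > 130
  N3 sheds 115 MW to N24: 115 each.
    N24: 177+115 = 292 > 130
Round 3 — N15, N24 trip offline.
  N15 sheds 212 MW: no online neighbours, lost.
  N24 sheds 292 MW: no online neighbours, lost.
No further trips.

N21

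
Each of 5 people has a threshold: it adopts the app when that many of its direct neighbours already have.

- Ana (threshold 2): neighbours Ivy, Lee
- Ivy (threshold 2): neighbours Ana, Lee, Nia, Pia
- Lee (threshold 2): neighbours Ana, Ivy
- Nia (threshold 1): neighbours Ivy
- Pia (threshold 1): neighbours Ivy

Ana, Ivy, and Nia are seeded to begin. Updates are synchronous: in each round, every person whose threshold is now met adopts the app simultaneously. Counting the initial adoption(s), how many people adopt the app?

5

Round 1 — Ana, Ivy, Nia adopt the app (initial).
Round 2 — checking thresholds:
  Lee: 2 of 2 neighbours ≥ 2, adopts the app.
  Pia: 1 of 1 neighbours ≥ 1, adopts the app.
Round 3 — no new adoptions; cascade stops.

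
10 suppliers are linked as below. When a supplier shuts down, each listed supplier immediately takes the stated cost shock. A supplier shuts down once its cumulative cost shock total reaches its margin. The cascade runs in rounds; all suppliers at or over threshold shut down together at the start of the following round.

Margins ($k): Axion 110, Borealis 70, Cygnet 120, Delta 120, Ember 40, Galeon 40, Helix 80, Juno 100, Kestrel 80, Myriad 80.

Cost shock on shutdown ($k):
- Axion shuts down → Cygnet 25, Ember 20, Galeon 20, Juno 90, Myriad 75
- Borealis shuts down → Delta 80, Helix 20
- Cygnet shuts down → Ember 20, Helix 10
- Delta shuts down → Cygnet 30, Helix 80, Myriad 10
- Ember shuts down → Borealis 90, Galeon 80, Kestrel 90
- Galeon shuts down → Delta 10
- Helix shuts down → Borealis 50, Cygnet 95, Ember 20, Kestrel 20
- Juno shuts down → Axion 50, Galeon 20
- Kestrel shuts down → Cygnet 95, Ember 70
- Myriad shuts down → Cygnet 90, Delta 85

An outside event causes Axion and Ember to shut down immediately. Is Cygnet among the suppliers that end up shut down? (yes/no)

yes

Round 1 — Axion, Ember shut down (initial).
  Borealis: +90 → 90 ≥ 70
  Cygnet: +25 → 25 < 120
  Galeon: +20+80 → 100 ≥ 40
  Juno: +90 → 90 < 100
  Kestrel: +90 → 90 ≥ 80
  Myriad: +75 → 75 < 80
Round 2 — Borealis, Galeon, Kestrel shut down.
  Cygnet: +95 → 120 ≥ 120
  Delta: +80+10 → 90 < 120
  Helix: +20 → 20 < 80
Round 3 — Cygnet shuts down.
  Helix: +10 → 30 < 80
No further shutdowns.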